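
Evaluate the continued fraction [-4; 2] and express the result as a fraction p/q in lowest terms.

a_0 = -4: -4/1
a_1 = 2: -7/2

-7/2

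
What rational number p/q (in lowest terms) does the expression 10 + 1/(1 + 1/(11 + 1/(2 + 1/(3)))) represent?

950/87

Work from the innermost term outward:
Start with 3.
2 + 1/(3/1) = 2 + 1/3 = 7/3
11 + 1/(7/3) = 11 + 3/7 = 80/7
1 + 1/(80/7) = 1 + 7/80 = 87/80
10 + 1/(87/80) = 10 + 80/87 = 950/87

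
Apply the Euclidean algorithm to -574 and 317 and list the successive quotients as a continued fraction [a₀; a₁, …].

[-2; 5, 3, 1, 1, 8]

⌊-574/317⌋ = -2, remainder 60
⌊317/60⌋ = 5, remainder 17
⌊60/17⌋ = 3, remainder 9
⌊17/9⌋ = 1, remainder 8
⌊9/8⌋ = 1, remainder 1
⌊8/1⌋ = 8, remainder 0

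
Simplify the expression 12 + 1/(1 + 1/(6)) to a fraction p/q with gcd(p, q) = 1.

90/7

Use the convergent recurrence hₖ = aₖ·hₖ₋₁ + hₖ₋₂ (and likewise for the denominators kₖ):
a_0 = 12: 12/1
a_1 = 1: 13/1
a_2 = 6: 90/7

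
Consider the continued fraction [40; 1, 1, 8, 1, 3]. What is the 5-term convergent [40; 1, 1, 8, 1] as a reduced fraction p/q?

770/19

Start with 1.
8 + 1/(1/1) = 8 + 1/1 = 9/1
1 + 1/(9/1) = 1 + 1/9 = 10/9
1 + 1/(10/9) = 1 + 9/10 = 19/10
40 + 1/(19/10) = 40 + 10/19 = 770/19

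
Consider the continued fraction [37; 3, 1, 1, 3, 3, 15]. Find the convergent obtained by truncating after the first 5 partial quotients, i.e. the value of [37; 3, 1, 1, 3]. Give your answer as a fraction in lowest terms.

932/25

Start with 3.
1 + 1/(3/1) = 1 + 1/3 = 4/3
1 + 1/(4/3) = 1 + 3/4 = 7/4
3 + 1/(7/4) = 3 + 4/7 = 25/7
37 + 1/(25/7) = 37 + 7/25 = 932/25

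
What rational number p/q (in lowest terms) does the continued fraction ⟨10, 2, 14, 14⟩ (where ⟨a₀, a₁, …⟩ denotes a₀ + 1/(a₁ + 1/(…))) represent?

4277/408

Start with 14.
14 + 1/(14/1) = 14 + 1/14 = 197/14
2 + 1/(197/14) = 2 + 14/197 = 408/197
10 + 1/(408/197) = 10 + 197/408 = 4277/408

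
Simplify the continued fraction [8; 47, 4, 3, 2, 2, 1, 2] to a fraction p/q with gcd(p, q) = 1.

105703/13178

Compute successive convergents:
a_0 = 8: 8/1
a_1 = 47: 377/47
a_2 = 4: 1516/189
a_3 = 3: 4925/614
a_4 = 2: 11366/1417
a_5 = 2: 27657/3448
a_6 = 1: 39023/4865
a_7 = 2: 105703/13178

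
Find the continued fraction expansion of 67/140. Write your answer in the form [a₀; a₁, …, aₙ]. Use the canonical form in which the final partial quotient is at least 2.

Apply division with remainder until the remainder is 0:
⌊67/140⌋ = 0, remainder 67
⌊140/67⌋ = 2, remainder 6
⌊67/6⌋ = 11, remainder 1
⌊6/1⌋ = 6, remainder 0

[0; 2, 11, 6]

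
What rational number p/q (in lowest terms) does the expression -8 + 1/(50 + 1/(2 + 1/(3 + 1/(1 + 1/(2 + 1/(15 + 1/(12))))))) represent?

Compute successive convergents:
a_0 = -8: -8/1
a_1 = 50: -399/50
a_2 = 2: -806/101
a_3 = 3: -2817/353
a_4 = 1: -3623/454
a_5 = 2: -10063/1261
a_6 = 15: -154568/19369
a_7 = 12: -1864879/233689

-1864879/233689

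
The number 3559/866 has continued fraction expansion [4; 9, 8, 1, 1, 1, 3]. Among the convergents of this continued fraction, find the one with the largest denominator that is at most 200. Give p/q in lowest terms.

637/155

a_0 = 4: 4/1  (≤ bound)
a_1 = 9: 37/9  (≤ bound)
a_2 = 8: 300/73  (≤ bound)
a_3 = 1: 337/82  (≤ bound)
a_4 = 1: 637/155  (≤ bound)
a_5 = 1: 974/237  (> 200, stop)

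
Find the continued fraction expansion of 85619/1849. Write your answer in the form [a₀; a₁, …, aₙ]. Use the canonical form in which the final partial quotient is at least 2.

Repeatedly divide and take the remainder:
85619 ÷ 1849 → quotient 46, remainder 565
1849 ÷ 565 → quotient 3, remainder 154
565 ÷ 154 → quotient 3, remainder 103
154 ÷ 103 → quotient 1, remainder 51
103 ÷ 51 → quotient 2, remainder 1
51 ÷ 1 → quotient 51, remainder 0

[46; 3, 3, 1, 2, 51]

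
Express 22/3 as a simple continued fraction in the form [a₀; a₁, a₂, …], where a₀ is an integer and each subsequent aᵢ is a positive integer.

Apply division with remainder until the remainder is 0:
22 = 7·3 + 1, so a_0 = 7
3 = 3·1 + 0, so a_1 = 3

[7; 3]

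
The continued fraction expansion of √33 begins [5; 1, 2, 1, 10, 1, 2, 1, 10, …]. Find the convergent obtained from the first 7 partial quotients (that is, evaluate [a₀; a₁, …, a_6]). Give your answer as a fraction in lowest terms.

a_0 = 5: 5/1
a_1 = 1: 6/1
a_2 = 2: 17/3
a_3 = 1: 23/4
a_4 = 10: 247/43
a_5 = 1: 270/47
a_6 = 2: 787/137

787/137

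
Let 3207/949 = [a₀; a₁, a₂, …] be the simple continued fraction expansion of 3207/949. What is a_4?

⌊3207/949⌋ = 3, remainder 360
⌊949/360⌋ = 2, remainder 229
⌊360/229⌋ = 1, remainder 131
⌊229/131⌋ = 1, remainder 98
⌊131/98⌋ = 1, remainder 33

1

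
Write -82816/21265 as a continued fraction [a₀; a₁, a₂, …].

[-4; 9, 2, 10, 11, 1, 3, 2]

Repeatedly divide and take the remainder:
⌊-82816/21265⌋ = -4, remainder 2244
⌊21265/2244⌋ = 9, remainder 1069
⌊2244/1069⌋ = 2, remainder 106
⌊1069/106⌋ = 10, remainder 9
⌊106/9⌋ = 11, remainder 7
⌊9/7⌋ = 1, remainder 2
⌊7/2⌋ = 3, remainder 1
⌊2/1⌋ = 2, remainder 0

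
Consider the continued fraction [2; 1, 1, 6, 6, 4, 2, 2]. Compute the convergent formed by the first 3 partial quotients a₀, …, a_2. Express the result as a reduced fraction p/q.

a_0 = 2: 2/1
a_1 = 1: 3/1
a_2 = 1: 5/2

5/2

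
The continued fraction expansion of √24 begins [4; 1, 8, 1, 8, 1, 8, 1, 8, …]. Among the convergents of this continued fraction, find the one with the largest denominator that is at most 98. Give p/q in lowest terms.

a_0 = 4: 4/1  (≤ bound)
a_1 = 1: 5/1  (≤ bound)
a_2 = 8: 44/9  (≤ bound)
a_3 = 1: 49/10  (≤ bound)
a_4 = 8: 436/89  (≤ bound)
a_5 = 1: 485/99  (> 98, stop)

436/89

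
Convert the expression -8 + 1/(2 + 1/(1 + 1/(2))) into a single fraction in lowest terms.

-61/8

a_0 = -8: -8/1
a_1 = 2: -15/2
a_2 = 1: -23/3
a_3 = 2: -61/8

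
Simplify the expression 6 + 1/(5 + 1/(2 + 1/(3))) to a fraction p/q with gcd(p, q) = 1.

235/38

Start with 3.
2 + 1/(3/1) = 2 + 1/3 = 7/3
5 + 1/(7/3) = 5 + 3/7 = 38/7
6 + 1/(38/7) = 6 + 7/38 = 235/38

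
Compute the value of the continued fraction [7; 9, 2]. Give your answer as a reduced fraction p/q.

135/19

a_0 = 7: 7/1
a_1 = 9: 64/9
a_2 = 2: 135/19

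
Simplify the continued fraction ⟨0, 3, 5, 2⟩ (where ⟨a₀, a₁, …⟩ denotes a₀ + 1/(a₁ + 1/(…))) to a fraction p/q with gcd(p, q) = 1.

11/35

Start with 2.
5 + 1/(2/1) = 5 + 1/2 = 11/2
3 + 1/(11/2) = 3 + 2/11 = 35/11
0 + 1/(35/11) = 0 + 11/35 = 11/35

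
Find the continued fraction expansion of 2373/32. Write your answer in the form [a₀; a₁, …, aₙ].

Run the Euclidean algorithm, recording each quotient:
2373 ÷ 32 → quotient 74, remainder 5
32 ÷ 5 → quotient 6, remainder 2
5 ÷ 2 → quotient 2, remainder 1
2 ÷ 1 → quotient 2, remainder 0

[74; 6, 2, 2]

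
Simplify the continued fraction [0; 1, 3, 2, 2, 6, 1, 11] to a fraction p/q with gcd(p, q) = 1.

a_0 = 0: 0/1
a_1 = 1: 1/1
a_2 = 3: 3/4
a_3 = 2: 7/9
a_4 = 2: 17/22
a_5 = 6: 109/141
a_6 = 1: 126/163
a_7 = 11: 1495/1934

1495/1934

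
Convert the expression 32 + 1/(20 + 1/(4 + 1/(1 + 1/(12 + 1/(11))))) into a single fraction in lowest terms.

459077/14324

Compute successive convergents:
a_0 = 32: 32/1
a_1 = 20: 641/20
a_2 = 4: 2596/81
a_3 = 1: 3237/101
a_4 = 12: 41440/1293
a_5 = 11: 459077/14324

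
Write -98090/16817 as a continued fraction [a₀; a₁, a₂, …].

Run the Euclidean algorithm, recording each quotient:
-98090 = -6·16817 + 2812, so a_0 = -6
16817 = 5·2812 + 2757, so a_1 = 5
2812 = 1·2757 + 55, so a_2 = 1
2757 = 50·55 + 7, so a_3 = 50
55 = 7·7 + 6, so a_4 = 7
7 = 1·6 + 1, so a_5 = 1
6 = 6·1 + 0, so a_6 = 6

[-6; 5, 1, 50, 7, 1, 6]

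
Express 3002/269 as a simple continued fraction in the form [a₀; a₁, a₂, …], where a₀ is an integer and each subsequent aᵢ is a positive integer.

[11; 6, 3, 1, 10]

⌊3002/269⌋ = 11, remainder 43
⌊269/43⌋ = 6, remainder 11
⌊43/11⌋ = 3, remainder 10
⌊11/10⌋ = 1, remainder 1
⌊10/1⌋ = 10, remainder 0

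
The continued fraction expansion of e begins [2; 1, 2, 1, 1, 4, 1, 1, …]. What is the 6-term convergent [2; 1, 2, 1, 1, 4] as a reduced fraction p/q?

a_0 = 2: 2/1
a_1 = 1: 3/1
a_2 = 2: 8/3
a_3 = 1: 11/4
a_4 = 1: 19/7
a_5 = 4: 87/32

87/32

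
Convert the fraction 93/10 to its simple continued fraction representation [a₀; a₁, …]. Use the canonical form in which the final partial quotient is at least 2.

[9; 3, 3]

Run the Euclidean algorithm, recording each quotient:
93 = 9·10 + 3, so a_0 = 9
10 = 3·3 + 1, so a_1 = 3
3 = 3·1 + 0, so a_2 = 3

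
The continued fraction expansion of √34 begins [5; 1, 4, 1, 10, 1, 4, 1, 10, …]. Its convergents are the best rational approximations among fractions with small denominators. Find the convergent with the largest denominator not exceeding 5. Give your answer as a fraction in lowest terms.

29/5

List convergents until the denominator exceeds the bound:
a_0 = 5: 5/1  (≤ bound)
a_1 = 1: 6/1  (≤ bound)
a_2 = 4: 29/5  (≤ bound)
a_3 = 1: 35/6  (> 5, stop)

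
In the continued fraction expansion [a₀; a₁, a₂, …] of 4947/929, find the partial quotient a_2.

Repeatedly divide and take the remainder:
4947 = 5·929 + 302, so a_0 = 5
929 = 3·302 + 23, so a_1 = 3
302 = 13·23 + 3, so a_2 = 13

13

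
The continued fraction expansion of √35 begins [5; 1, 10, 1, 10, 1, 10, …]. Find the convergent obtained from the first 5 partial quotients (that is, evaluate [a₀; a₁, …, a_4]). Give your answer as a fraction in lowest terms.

775/131

a_0 = 5: 5/1
a_1 = 1: 6/1
a_2 = 10: 65/11
a_3 = 1: 71/12
a_4 = 10: 775/131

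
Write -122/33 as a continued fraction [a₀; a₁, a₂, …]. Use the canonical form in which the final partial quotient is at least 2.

[-4; 3, 3, 3]

Run the Euclidean algorithm, recording each quotient:
-122 ÷ 33 → quotient -4, remainder 10
33 ÷ 10 → quotient 3, remainder 3
10 ÷ 3 → quotient 3, remainder 1
3 ÷ 1 → quotient 3, remainder 0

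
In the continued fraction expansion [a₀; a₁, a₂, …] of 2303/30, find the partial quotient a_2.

3

2303 = 76·30 + 23, so a_0 = 76
30 = 1·23 + 7, so a_1 = 1
23 = 3·7 + 2, so a_2 = 3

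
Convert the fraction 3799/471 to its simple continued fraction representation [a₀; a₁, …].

3799 = 8·471 + 31, so a_0 = 8
471 = 15·31 + 6, so a_1 = 15
31 = 5·6 + 1, so a_2 = 5
6 = 6·1 + 0, so a_3 = 6

[8; 15, 5, 6]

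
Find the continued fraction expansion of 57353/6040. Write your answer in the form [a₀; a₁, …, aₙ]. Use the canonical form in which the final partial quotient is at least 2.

[9; 2, 55, 2, 2, 1, 7]

57353 = 9·6040 + 2993, so a_0 = 9
6040 = 2·2993 + 54, so a_1 = 2
2993 = 55·54 + 23, so a_2 = 55
54 = 2·23 + 8, so a_3 = 2
23 = 2·8 + 7, so a_4 = 2
8 = 1·7 + 1, so a_5 = 1
7 = 7·1 + 0, so a_6 = 7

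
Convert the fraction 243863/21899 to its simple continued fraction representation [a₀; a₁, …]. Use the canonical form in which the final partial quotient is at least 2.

[11; 7, 2, 1, 3, 53, 1, 4]

Repeatedly divide and take the remainder:
243863 = 11·21899 + 2974, so a_0 = 11
21899 = 7·2974 + 1081, so a_1 = 7
2974 = 2·1081 + 812, so a_2 = 2
1081 = 1·812 + 269, so a_3 = 1
812 = 3·269 + 5, so a_4 = 3
269 = 53·5 + 4, so a_5 = 53
5 = 1·4 + 1, so a_6 = 1
4 = 4·1 + 0, so a_7 = 4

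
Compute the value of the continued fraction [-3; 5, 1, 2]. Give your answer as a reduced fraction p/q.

a_0 = -3: -3/1
a_1 = 5: -14/5
a_2 = 1: -17/6
a_3 = 2: -48/17

-48/17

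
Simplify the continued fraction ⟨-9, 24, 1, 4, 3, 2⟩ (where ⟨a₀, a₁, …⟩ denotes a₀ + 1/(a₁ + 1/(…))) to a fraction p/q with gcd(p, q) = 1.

-8225/918

Start with 2.
3 + 1/(2/1) = 3 + 1/2 = 7/2
4 + 1/(7/2) = 4 + 2/7 = 30/7
1 + 1/(30/7) = 1 + 7/30 = 37/30
24 + 1/(37/30) = 24 + 30/37 = 918/37
-9 + 1/(918/37) = -9 + 37/918 = -8225/918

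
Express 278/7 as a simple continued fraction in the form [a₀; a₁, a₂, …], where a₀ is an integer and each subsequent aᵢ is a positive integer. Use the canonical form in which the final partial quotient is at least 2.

Apply division with remainder until the remainder is 0:
278 ÷ 7 → quotient 39, remainder 5
7 ÷ 5 → quotient 1, remainder 2
5 ÷ 2 → quotient 2, remainder 1
2 ÷ 1 → quotient 2, remainder 0

[39; 1, 2, 2]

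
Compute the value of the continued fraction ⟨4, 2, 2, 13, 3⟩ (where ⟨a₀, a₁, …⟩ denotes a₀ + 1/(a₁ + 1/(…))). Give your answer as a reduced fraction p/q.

Start with 3.
13 + 1/(3/1) = 13 + 1/3 = 40/3
2 + 1/(40/3) = 2 + 3/40 = 83/40
2 + 1/(83/40) = 2 + 40/83 = 206/83
4 + 1/(206/83) = 4 + 83/206 = 907/206

907/206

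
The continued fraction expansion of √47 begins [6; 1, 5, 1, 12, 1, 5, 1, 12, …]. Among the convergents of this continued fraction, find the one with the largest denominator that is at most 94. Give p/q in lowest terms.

617/90

a_0 = 6: 6/1  (≤ bound)
a_1 = 1: 7/1  (≤ bound)
a_2 = 5: 41/6  (≤ bound)
a_3 = 1: 48/7  (≤ bound)
a_4 = 12: 617/90  (≤ bound)
a_5 = 1: 665/97  (> 94, stop)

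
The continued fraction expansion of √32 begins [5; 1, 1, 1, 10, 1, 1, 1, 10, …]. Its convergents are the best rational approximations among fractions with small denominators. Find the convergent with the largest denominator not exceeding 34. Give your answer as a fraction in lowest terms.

181/32

a_0 = 5: 5/1  (≤ bound)
a_1 = 1: 6/1  (≤ bound)
a_2 = 1: 11/2  (≤ bound)
a_3 = 1: 17/3  (≤ bound)
a_4 = 10: 181/32  (≤ bound)
a_5 = 1: 198/35  (> 34, stop)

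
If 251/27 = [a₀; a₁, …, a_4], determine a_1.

251 ÷ 27 → quotient 9, remainder 8
27 ÷ 8 → quotient 3, remainder 3

3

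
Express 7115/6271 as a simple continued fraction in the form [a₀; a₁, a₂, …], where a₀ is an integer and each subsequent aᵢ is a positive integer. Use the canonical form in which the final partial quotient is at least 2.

⌊7115/6271⌋ = 1, remainder 844
⌊6271/844⌋ = 7, remainder 363
⌊844/363⌋ = 2, remainder 118
⌊363/118⌋ = 3, remainder 9
⌊118/9⌋ = 13, remainder 1
⌊9/1⌋ = 9, remainder 0

[1; 7, 2, 3, 13, 9]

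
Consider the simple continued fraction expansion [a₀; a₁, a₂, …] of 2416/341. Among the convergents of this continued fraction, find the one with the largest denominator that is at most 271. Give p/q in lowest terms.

333/47

List convergents until the denominator exceeds the bound:
a_0 = 7: 7/1  (≤ bound)
a_1 = 11: 78/11  (≤ bound)
a_2 = 1: 85/12  (≤ bound)
a_3 = 3: 333/47  (≤ bound)
a_4 = 7: 2416/341  (> 271, stop)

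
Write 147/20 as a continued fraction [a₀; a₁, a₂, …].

147 ÷ 20 → quotient 7, remainder 7
20 ÷ 7 → quotient 2, remainder 6
7 ÷ 6 → quotient 1, remainder 1
6 ÷ 1 → quotient 6, remainder 0

[7; 2, 1, 6]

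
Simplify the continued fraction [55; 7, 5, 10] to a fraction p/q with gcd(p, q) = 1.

Start with 10.
5 + 1/(10/1) = 5 + 1/10 = 51/10
7 + 1/(51/10) = 7 + 10/51 = 367/51
55 + 1/(367/51) = 55 + 51/367 = 20236/367

20236/367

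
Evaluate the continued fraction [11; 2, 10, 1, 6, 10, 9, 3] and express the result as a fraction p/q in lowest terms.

523867/45641

Build up convergents one term at a time:
a_0 = 11: 11/1
a_1 = 2: 23/2
a_2 = 10: 241/21
a_3 = 1: 264/23
a_4 = 6: 1825/159
a_5 = 10: 18514/1613
a_6 = 9: 168451/14676
a_7 = 3: 523867/45641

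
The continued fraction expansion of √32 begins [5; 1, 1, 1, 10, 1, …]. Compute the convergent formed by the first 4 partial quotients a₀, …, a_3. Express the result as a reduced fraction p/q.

17/3

a_0 = 5: 5/1
a_1 = 1: 6/1
a_2 = 1: 11/2
a_3 = 1: 17/3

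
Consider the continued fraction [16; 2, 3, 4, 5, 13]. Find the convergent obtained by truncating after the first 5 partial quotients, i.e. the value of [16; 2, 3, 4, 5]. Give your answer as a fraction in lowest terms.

Compute successive convergents:
a_0 = 16: 16/1
a_1 = 2: 33/2
a_2 = 3: 115/7
a_3 = 4: 493/30
a_4 = 5: 2580/157

2580/157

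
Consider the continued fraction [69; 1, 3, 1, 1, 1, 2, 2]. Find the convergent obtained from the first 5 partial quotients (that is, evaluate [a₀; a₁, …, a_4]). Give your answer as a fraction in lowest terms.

628/9

Start with 1.
1 + 1/(1/1) = 1 + 1/1 = 2/1
3 + 1/(2/1) = 3 + 1/2 = 7/2
1 + 1/(7/2) = 1 + 2/7 = 9/7
69 + 1/(9/7) = 69 + 7/9 = 628/9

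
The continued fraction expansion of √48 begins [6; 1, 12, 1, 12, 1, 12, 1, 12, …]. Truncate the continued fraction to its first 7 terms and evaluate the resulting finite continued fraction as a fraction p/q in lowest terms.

a_0 = 6: 6/1
a_1 = 1: 7/1
a_2 = 12: 90/13
a_3 = 1: 97/14
a_4 = 12: 1254/181
a_5 = 1: 1351/195
a_6 = 12: 17466/2521

17466/2521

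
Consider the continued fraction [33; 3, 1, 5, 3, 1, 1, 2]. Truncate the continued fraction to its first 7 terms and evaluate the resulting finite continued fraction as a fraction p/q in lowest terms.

Start with 1.
1 + 1/(1/1) = 1 + 1/1 = 2/1
3 + 1/(2/1) = 3 + 1/2 = 7/2
5 + 1/(7/2) = 5 + 2/7 = 37/7
1 + 1/(37/7) = 1 + 7/37 = 44/37
3 + 1/(44/37) = 3 + 37/44 = 169/44
33 + 1/(169/44) = 33 + 44/169 = 5621/169

5621/169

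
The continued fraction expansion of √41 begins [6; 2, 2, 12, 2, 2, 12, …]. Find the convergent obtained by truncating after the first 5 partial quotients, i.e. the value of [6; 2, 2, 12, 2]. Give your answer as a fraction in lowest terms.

826/129

Start with 2.
12 + 1/(2/1) = 12 + 1/2 = 25/2
2 + 1/(25/2) = 2 + 2/25 = 52/25
2 + 1/(52/25) = 2 + 25/52 = 129/52
6 + 1/(129/52) = 6 + 52/129 = 826/129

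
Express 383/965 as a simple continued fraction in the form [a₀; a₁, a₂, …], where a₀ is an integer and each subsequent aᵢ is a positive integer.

[0; 2, 1, 1, 12, 3, 1, 3]

383 ÷ 965 → quotient 0, remainder 383
965 ÷ 383 → quotient 2, remainder 199
383 ÷ 199 → quotient 1, remainder 184
199 ÷ 184 → quotient 1, remainder 15
184 ÷ 15 → quotient 12, remainder 4
15 ÷ 4 → quotient 3, remainder 3
4 ÷ 3 → quotient 1, remainder 1
3 ÷ 1 → quotient 3, remainder 0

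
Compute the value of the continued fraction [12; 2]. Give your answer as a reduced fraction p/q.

Compute successive convergents:
a_0 = 12: 12/1
a_1 = 2: 25/2

25/2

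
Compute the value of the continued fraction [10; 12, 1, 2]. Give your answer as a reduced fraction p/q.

Work from the innermost term outward:
Start with 2.
1 + 1/(2/1) = 1 + 1/2 = 3/2
12 + 1/(3/2) = 12 + 2/3 = 38/3
10 + 1/(38/3) = 10 + 3/38 = 383/38

383/38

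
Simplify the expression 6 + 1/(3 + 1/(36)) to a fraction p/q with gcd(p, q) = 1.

a_0 = 6: 6/1
a_1 = 3: 19/3
a_2 = 36: 690/109

690/109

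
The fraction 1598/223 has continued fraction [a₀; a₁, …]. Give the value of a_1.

Run the Euclidean algorithm, recording each quotient:
1598 = 7·223 + 37, so a_0 = 7
223 = 6·37 + 1, so a_1 = 6

6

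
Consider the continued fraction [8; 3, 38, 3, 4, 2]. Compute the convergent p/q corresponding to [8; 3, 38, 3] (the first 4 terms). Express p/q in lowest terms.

2899/348

a_0 = 8: 8/1
a_1 = 3: 25/3
a_2 = 38: 958/115
a_3 = 3: 2899/348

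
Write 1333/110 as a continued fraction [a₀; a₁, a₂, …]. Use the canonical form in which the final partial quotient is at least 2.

Run the Euclidean algorithm, recording each quotient:
1333 ÷ 110 → quotient 12, remainder 13
110 ÷ 13 → quotient 8, remainder 6
13 ÷ 6 → quotient 2, remainder 1
6 ÷ 1 → quotient 6, remainder 0

[12; 8, 2, 6]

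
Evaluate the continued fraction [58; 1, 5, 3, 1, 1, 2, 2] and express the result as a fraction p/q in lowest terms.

Compute successive convergents:
a_0 = 58: 58/1
a_1 = 1: 59/1
a_2 = 5: 353/6
a_3 = 3: 1118/19
a_4 = 1: 1471/25
a_5 = 1: 2589/44
a_6 = 2: 6649/113
a_7 = 2: 15887/270

15887/270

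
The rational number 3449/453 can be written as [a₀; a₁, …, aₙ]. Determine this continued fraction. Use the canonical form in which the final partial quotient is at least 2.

[7; 1, 1, 1, 1, 2, 3, 10]

Apply division with remainder until the remainder is 0:
3449 ÷ 453 → quotient 7, remainder 278
453 ÷ 278 → quotient 1, remainder 175
278 ÷ 175 → quotient 1, remainder 103
175 ÷ 103 → quotient 1, remainder 72
103 ÷ 72 → quotient 1, remainder 31
72 ÷ 31 → quotient 2, remainder 10
31 ÷ 10 → quotient 3, remainder 1
10 ÷ 1 → quotient 10, remainder 0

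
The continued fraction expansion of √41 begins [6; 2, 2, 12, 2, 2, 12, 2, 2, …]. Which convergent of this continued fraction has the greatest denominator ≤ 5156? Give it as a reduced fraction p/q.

25414/3969

List convergents until the denominator exceeds the bound:
a_0 = 6: 6/1  (≤ bound)
a_1 = 2: 13/2  (≤ bound)
a_2 = 2: 32/5  (≤ bound)
a_3 = 12: 397/62  (≤ bound)
a_4 = 2: 826/129  (≤ bound)
a_5 = 2: 2049/320  (≤ bound)
a_6 = 12: 25414/3969  (≤ bound)
a_7 = 2: 52877/8258  (> 5156, stop)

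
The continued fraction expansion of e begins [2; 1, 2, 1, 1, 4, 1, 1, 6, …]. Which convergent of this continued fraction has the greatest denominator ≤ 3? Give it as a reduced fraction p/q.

a_0 = 2: 2/1  (≤ bound)
a_1 = 1: 3/1  (≤ bound)
a_2 = 2: 8/3  (≤ bound)
a_3 = 1: 11/4  (> 3, stop)

8/3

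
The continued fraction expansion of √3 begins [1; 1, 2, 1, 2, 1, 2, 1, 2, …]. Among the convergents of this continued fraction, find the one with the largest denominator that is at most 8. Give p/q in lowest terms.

7/4

a_0 = 1: 1/1  (≤ bound)
a_1 = 1: 2/1  (≤ bound)
a_2 = 2: 5/3  (≤ bound)
a_3 = 1: 7/4  (≤ bound)
a_4 = 2: 19/11  (> 8, stop)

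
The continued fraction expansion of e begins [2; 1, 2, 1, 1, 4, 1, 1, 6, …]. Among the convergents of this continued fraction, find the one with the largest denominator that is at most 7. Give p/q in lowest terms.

a_0 = 2: 2/1  (≤ bound)
a_1 = 1: 3/1  (≤ bound)
a_2 = 2: 8/3  (≤ bound)
a_3 = 1: 11/4  (≤ bound)
a_4 = 1: 19/7  (≤ bound)
a_5 = 4: 87/32  (> 7, stop)

19/7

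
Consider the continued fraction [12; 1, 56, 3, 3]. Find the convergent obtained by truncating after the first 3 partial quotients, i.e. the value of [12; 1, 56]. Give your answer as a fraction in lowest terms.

Use the convergent recurrence hₖ = aₖ·hₖ₋₁ + hₖ₋₂ (and likewise for the denominators kₖ):
a_0 = 12: 12/1
a_1 = 1: 13/1
a_2 = 56: 740/57

740/57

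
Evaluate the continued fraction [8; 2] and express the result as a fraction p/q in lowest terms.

a_0 = 8: 8/1
a_1 = 2: 17/2

17/2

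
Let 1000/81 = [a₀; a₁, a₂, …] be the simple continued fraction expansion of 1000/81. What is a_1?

⌊1000/81⌋ = 12, remainder 28
⌊81/28⌋ = 2, remainder 25

2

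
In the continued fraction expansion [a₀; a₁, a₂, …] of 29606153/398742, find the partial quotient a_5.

3

29606153 = 74·398742 + 99245, so a_0 = 74
398742 = 4·99245 + 1762, so a_1 = 4
99245 = 56·1762 + 573, so a_2 = 56
1762 = 3·573 + 43, so a_3 = 3
573 = 13·43 + 14, so a_4 = 13
43 = 3·14 + 1, so a_5 = 3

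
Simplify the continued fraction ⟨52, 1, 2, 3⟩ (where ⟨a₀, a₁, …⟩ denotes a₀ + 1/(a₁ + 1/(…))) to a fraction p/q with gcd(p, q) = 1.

Compute successive convergents:
a_0 = 52: 52/1
a_1 = 1: 53/1
a_2 = 2: 158/3
a_3 = 3: 527/10

527/10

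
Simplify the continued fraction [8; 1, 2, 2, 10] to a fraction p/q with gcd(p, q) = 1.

a_0 = 8: 8/1
a_1 = 1: 9/1
a_2 = 2: 26/3
a_3 = 2: 61/7
a_4 = 10: 636/73

636/73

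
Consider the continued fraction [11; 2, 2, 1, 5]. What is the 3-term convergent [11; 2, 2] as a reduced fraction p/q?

57/5

a_0 = 11: 11/1
a_1 = 2: 23/2
a_2 = 2: 57/5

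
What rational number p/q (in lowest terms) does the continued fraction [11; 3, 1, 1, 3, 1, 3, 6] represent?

8551/758

a_0 = 11: 11/1
a_1 = 3: 34/3
a_2 = 1: 45/4
a_3 = 1: 79/7
a_4 = 3: 282/25
a_5 = 1: 361/32
a_6 = 3: 1365/121
a_7 = 6: 8551/758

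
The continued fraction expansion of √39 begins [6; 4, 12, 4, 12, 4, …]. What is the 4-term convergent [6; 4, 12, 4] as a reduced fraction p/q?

1249/200

Collapse the nested fraction from the inside out:
Start with 4.
12 + 1/(4/1) = 12 + 1/4 = 49/4
4 + 1/(49/4) = 4 + 4/49 = 200/49
6 + 1/(200/49) = 6 + 49/200 = 1249/200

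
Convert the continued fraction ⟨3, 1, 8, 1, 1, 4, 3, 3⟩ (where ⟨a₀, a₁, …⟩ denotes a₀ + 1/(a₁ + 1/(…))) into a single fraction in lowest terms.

3572/917

Work from the innermost term outward:
Start with 3.
3 + 1/(3/1) = 3 + 1/3 = 10/3
4 + 1/(10/3) = 4 + 3/10 = 43/10
1 + 1/(43/10) = 1 + 10/43 = 53/43
1 + 1/(53/43) = 1 + 43/53 = 96/53
8 + 1/(96/53) = 8 + 53/96 = 821/96
1 + 1/(821/96) = 1 + 96/821 = 917/821
3 + 1/(917/821) = 3 + 821/917 = 3572/917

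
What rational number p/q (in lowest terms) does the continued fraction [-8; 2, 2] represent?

-38/5

a_0 = -8: -8/1
a_1 = 2: -15/2
a_2 = 2: -38/5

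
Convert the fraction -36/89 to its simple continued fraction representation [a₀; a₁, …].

[-1; 1, 1, 2, 8, 2]

Repeatedly divide and take the remainder:
-36 = -1·89 + 53, so a_0 = -1
89 = 1·53 + 36, so a_1 = 1
53 = 1·36 + 17, so a_2 = 1
36 = 2·17 + 2, so a_3 = 2
17 = 8·2 + 1, so a_4 = 8
2 = 2·1 + 0, so a_5 = 2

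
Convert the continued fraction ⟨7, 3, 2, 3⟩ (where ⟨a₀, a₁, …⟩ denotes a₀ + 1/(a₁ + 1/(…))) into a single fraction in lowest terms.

175/24

Starting at the tail and folding back:
Start with 3.
2 + 1/(3/1) = 2 + 1/3 = 7/3
3 + 1/(7/3) = 3 + 3/7 = 24/7
7 + 1/(24/7) = 7 + 7/24 = 175/24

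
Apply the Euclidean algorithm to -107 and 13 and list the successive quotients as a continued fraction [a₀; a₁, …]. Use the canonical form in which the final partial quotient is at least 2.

[-9; 1, 3, 3]

⌊-107/13⌋ = -9, remainder 10
⌊13/10⌋ = 1, remainder 3
⌊10/3⌋ = 3, remainder 1
⌊3/1⌋ = 3, remainder 0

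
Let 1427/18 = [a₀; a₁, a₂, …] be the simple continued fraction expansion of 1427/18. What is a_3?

1

⌊1427/18⌋ = 79, remainder 5
⌊18/5⌋ = 3, remainder 3
⌊5/3⌋ = 1, remainder 2
⌊3/2⌋ = 1, remainder 1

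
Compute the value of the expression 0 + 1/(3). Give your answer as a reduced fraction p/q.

Start with 3.
0 + 1/(3/1) = 0 + 1/3 = 1/3

1/3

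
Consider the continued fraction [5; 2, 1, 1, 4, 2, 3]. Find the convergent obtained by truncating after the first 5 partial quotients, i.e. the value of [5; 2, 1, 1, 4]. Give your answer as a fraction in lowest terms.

a_0 = 5: 5/1
a_1 = 2: 11/2
a_2 = 1: 16/3
a_3 = 1: 27/5
a_4 = 4: 124/23

124/23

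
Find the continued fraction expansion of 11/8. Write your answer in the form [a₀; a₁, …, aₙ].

11 = 1·8 + 3, so a_0 = 1
8 = 2·3 + 2, so a_1 = 2
3 = 1·2 + 1, so a_2 = 1
2 = 2·1 + 0, so a_3 = 2

[1; 2, 1, 2]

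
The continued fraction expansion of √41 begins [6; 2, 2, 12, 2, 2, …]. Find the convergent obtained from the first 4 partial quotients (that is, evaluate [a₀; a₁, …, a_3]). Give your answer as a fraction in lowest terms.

397/62

Work from the innermost term outward:
Start with 12.
2 + 1/(12/1) = 2 + 1/12 = 25/12
2 + 1/(25/12) = 2 + 12/25 = 62/25
6 + 1/(62/25) = 6 + 25/62 = 397/62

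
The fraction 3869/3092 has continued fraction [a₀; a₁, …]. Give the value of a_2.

⌊3869/3092⌋ = 1, remainder 777
⌊3092/777⌋ = 3, remainder 761
⌊777/761⌋ = 1, remainder 16

1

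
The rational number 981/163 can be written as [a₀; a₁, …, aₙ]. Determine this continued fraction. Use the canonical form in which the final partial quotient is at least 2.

⌊981/163⌋ = 6, remainder 3
⌊163/3⌋ = 54, remainder 1
⌊3/1⌋ = 3, remainder 0

[6; 54, 3]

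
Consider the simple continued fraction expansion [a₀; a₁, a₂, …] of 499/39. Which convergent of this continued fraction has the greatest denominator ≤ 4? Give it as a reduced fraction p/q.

51/4

List convergents until the denominator exceeds the bound:
a_0 = 12: 12/1  (≤ bound)
a_1 = 1: 13/1  (≤ bound)
a_2 = 3: 51/4  (≤ bound)
a_3 = 1: 64/5  (> 4, stop)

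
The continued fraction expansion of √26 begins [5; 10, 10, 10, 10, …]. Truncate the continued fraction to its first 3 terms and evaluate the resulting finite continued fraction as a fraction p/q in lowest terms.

515/101

Start with 10.
10 + 1/(10/1) = 10 + 1/10 = 101/10
5 + 1/(101/10) = 5 + 10/101 = 515/101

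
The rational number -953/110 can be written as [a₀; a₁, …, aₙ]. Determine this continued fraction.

⌊-953/110⌋ = -9, remainder 37
⌊110/37⌋ = 2, remainder 36
⌊37/36⌋ = 1, remainder 1
⌊36/1⌋ = 36, remainder 0

[-9; 2, 1, 36]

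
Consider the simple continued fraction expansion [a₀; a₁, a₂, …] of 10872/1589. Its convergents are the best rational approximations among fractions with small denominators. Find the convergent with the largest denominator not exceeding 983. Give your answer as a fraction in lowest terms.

List convergents until the denominator exceeds the bound:
a_0 = 6: 6/1  (≤ bound)
a_1 = 1: 7/1  (≤ bound)
a_2 = 5: 41/6  (≤ bound)
a_3 = 3: 130/19  (≤ bound)
a_4 = 41: 5371/785  (≤ bound)
a_5 = 2: 10872/1589  (> 983, stop)

5371/785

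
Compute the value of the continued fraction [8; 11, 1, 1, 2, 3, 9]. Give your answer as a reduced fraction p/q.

14806/1831

a_0 = 8: 8/1
a_1 = 11: 89/11
a_2 = 1: 97/12
a_3 = 1: 186/23
a_4 = 2: 469/58
a_5 = 3: 1593/197
a_6 = 9: 14806/1831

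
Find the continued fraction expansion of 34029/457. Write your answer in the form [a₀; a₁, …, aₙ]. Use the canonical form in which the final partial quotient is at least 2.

[74; 2, 6, 35]

34029 = 74·457 + 211, so a_0 = 74
457 = 2·211 + 35, so a_1 = 2
211 = 6·35 + 1, so a_2 = 6
35 = 35·1 + 0, so a_3 = 35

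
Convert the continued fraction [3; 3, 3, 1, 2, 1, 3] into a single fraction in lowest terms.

605/183

Build up convergents one term at a time:
a_0 = 3: 3/1
a_1 = 3: 10/3
a_2 = 3: 33/10
a_3 = 1: 43/13
a_4 = 2: 119/36
a_5 = 1: 162/49
a_6 = 3: 605/183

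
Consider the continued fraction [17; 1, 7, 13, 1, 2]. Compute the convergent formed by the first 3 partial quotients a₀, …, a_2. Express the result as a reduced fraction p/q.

a_0 = 17: 17/1
a_1 = 1: 18/1
a_2 = 7: 143/8

143/8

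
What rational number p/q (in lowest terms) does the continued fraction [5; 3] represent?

16/3

Use the convergent recurrence hₖ = aₖ·hₖ₋₁ + hₖ₋₂ (and likewise for the denominators kₖ):
a_0 = 5: 5/1
a_1 = 3: 16/3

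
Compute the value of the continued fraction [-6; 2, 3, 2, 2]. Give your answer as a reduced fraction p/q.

-217/39

Use the convergent recurrence hₖ = aₖ·hₖ₋₁ + hₖ₋₂ (and likewise for the denominators kₖ):
a_0 = -6: -6/1
a_1 = 2: -11/2
a_2 = 3: -39/7
a_3 = 2: -89/16
a_4 = 2: -217/39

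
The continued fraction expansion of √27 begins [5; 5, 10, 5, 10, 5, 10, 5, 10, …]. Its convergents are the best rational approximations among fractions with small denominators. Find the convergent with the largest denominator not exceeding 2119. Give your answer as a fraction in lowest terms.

1351/260

a_0 = 5: 5/1  (≤ bound)
a_1 = 5: 26/5  (≤ bound)
a_2 = 10: 265/51  (≤ bound)
a_3 = 5: 1351/260  (≤ bound)
a_4 = 10: 13775/2651  (> 2119, stop)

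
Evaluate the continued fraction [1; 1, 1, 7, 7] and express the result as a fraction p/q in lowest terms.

164/107

a_0 = 1: 1/1
a_1 = 1: 2/1
a_2 = 1: 3/2
a_3 = 7: 23/15
a_4 = 7: 164/107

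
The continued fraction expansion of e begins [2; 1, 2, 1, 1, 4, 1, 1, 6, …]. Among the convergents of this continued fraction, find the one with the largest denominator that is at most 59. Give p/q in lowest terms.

106/39

a_0 = 2: 2/1  (≤ bound)
a_1 = 1: 3/1  (≤ bound)
a_2 = 2: 8/3  (≤ bound)
a_3 = 1: 11/4  (≤ bound)
a_4 = 1: 19/7  (≤ bound)
a_5 = 4: 87/32  (≤ bound)
a_6 = 1: 106/39  (≤ bound)
a_7 = 1: 193/71  (> 59, stop)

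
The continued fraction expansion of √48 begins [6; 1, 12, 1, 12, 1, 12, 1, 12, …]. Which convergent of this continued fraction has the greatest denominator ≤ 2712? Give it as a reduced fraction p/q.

17466/2521

a_0 = 6: 6/1  (≤ bound)
a_1 = 1: 7/1  (≤ bound)
a_2 = 12: 90/13  (≤ bound)
a_3 = 1: 97/14  (≤ bound)
a_4 = 12: 1254/181  (≤ bound)
a_5 = 1: 1351/195  (≤ bound)
a_6 = 12: 17466/2521  (≤ bound)
a_7 = 1: 18817/2716  (> 2712, stop)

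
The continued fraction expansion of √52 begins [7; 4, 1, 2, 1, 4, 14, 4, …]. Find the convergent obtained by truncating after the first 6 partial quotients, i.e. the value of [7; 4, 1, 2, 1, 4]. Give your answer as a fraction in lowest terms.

649/90

a_0 = 7: 7/1
a_1 = 4: 29/4
a_2 = 1: 36/5
a_3 = 2: 101/14
a_4 = 1: 137/19
a_5 = 4: 649/90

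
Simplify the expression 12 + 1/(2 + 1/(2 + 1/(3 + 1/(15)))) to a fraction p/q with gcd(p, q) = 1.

3227/260

Use the convergent recurrence hₖ = aₖ·hₖ₋₁ + hₖ₋₂ (and likewise for the denominators kₖ):
a_0 = 12: 12/1
a_1 = 2: 25/2
a_2 = 2: 62/5
a_3 = 3: 211/17
a_4 = 15: 3227/260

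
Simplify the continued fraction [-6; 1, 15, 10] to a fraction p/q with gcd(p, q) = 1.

Use the convergent recurrence hₖ = aₖ·hₖ₋₁ + hₖ₋₂ (and likewise for the denominators kₖ):
a_0 = -6: -6/1
a_1 = 1: -5/1
a_2 = 15: -81/16
a_3 = 10: -815/161

-815/161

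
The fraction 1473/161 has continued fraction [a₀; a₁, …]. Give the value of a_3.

Apply division with remainder until the remainder is 0:
1473 ÷ 161 → quotient 9, remainder 24
161 ÷ 24 → quotient 6, remainder 17
24 ÷ 17 → quotient 1, remainder 7
17 ÷ 7 → quotient 2, remainder 3

2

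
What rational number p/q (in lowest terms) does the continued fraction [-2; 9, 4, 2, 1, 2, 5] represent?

-3282/1735

a_0 = -2: -2/1
a_1 = 9: -17/9
a_2 = 4: -70/37
a_3 = 2: -157/83
a_4 = 1: -227/120
a_5 = 2: -611/323
a_6 = 5: -3282/1735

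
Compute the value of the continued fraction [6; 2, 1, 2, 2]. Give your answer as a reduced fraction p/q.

Build up convergents one term at a time:
a_0 = 6: 6/1
a_1 = 2: 13/2
a_2 = 1: 19/3
a_3 = 2: 51/8
a_4 = 2: 121/19

121/19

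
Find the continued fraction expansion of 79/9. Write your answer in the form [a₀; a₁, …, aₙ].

[8; 1, 3, 2]

79 = 8·9 + 7, so a_0 = 8
9 = 1·7 + 2, so a_1 = 1
7 = 3·2 + 1, so a_2 = 3
2 = 2·1 + 0, so a_3 = 2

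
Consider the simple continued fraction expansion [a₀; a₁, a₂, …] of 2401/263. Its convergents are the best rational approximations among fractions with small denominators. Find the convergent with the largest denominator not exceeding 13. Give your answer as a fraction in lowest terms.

73/8

a_0 = 9: 9/1  (≤ bound)
a_1 = 7: 64/7  (≤ bound)
a_2 = 1: 73/8  (≤ bound)
a_3 = 2: 210/23  (> 13, stop)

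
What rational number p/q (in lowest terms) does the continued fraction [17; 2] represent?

35/2

Start with 2.
17 + 1/(2/1) = 17 + 1/2 = 35/2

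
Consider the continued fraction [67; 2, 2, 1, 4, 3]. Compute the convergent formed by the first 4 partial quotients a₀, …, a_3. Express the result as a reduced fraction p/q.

Start with 1.
2 + 1/(1/1) = 2 + 1/1 = 3/1
2 + 1/(3/1) = 2 + 1/3 = 7/3
67 + 1/(7/3) = 67 + 3/7 = 472/7

472/7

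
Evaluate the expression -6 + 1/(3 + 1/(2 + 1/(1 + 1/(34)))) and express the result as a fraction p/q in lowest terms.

Collapse the nested fraction from the inside out:
Start with 34.
1 + 1/(34/1) = 1 + 1/34 = 35/34
2 + 1/(35/34) = 2 + 34/35 = 104/35
3 + 1/(104/35) = 3 + 35/104 = 347/104
-6 + 1/(347/104) = -6 + 104/347 = -1978/347

-1978/347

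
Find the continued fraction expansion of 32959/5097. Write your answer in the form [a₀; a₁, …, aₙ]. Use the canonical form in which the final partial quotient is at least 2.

⌊32959/5097⌋ = 6, remainder 2377
⌊5097/2377⌋ = 2, remainder 343
⌊2377/343⌋ = 6, remainder 319
⌊343/319⌋ = 1, remainder 24
⌊319/24⌋ = 13, remainder 7
⌊24/7⌋ = 3, remainder 3
⌊7/3⌋ = 2, remainder 1
⌊3/1⌋ = 3, remainder 0

[6; 2, 6, 1, 13, 3, 2, 3]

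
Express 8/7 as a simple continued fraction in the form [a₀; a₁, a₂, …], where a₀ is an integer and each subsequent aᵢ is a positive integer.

[1; 7]

8 ÷ 7 → quotient 1, remainder 1
7 ÷ 1 → quotient 7, remainder 0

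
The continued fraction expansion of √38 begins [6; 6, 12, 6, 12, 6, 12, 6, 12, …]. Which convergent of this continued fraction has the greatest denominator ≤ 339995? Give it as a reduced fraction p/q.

202501/32850

a_0 = 6: 6/1  (≤ bound)
a_1 = 6: 37/6  (≤ bound)
a_2 = 12: 450/73  (≤ bound)
a_3 = 6: 2737/444  (≤ bound)
a_4 = 12: 33294/5401  (≤ bound)
a_5 = 6: 202501/32850  (≤ bound)
a_6 = 12: 2463306/399601  (> 339995, stop)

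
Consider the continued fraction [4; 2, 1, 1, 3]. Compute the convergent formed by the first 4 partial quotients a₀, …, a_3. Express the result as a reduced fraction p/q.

22/5

Work from the innermost term outward:
Start with 1.
1 + 1/(1/1) = 1 + 1/1 = 2/1
2 + 1/(2/1) = 2 + 1/2 = 5/2
4 + 1/(5/2) = 4 + 2/5 = 22/5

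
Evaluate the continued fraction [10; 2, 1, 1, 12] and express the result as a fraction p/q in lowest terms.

a_0 = 10: 10/1
a_1 = 2: 21/2
a_2 = 1: 31/3
a_3 = 1: 52/5
a_4 = 12: 655/63

655/63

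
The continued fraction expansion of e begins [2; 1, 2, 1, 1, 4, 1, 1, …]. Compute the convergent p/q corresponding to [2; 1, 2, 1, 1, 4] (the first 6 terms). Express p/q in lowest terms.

87/32

Start with 4.
1 + 1/(4/1) = 1 + 1/4 = 5/4
1 + 1/(5/4) = 1 + 4/5 = 9/5
2 + 1/(9/5) = 2 + 5/9 = 23/9
1 + 1/(23/9) = 1 + 9/23 = 32/23
2 + 1/(32/23) = 2 + 23/32 = 87/32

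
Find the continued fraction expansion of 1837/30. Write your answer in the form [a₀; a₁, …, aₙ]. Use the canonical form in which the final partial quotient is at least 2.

Apply division with remainder until the remainder is 0:
1837 = 61·30 + 7, so a_0 = 61
30 = 4·7 + 2, so a_1 = 4
7 = 3·2 + 1, so a_2 = 3
2 = 2·1 + 0, so a_3 = 2

[61; 4, 3, 2]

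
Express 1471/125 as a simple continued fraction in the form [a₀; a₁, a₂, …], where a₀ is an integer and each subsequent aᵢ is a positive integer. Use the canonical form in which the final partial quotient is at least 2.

[11; 1, 3, 3, 4, 2]

Run the Euclidean algorithm, recording each quotient:
⌊1471/125⌋ = 11, remainder 96
⌊125/96⌋ = 1, remainder 29
⌊96/29⌋ = 3, remainder 9
⌊29/9⌋ = 3, remainder 2
⌊9/2⌋ = 4, remainder 1
⌊2/1⌋ = 2, remainder 0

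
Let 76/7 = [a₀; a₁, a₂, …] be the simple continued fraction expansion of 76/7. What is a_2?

6

76 ÷ 7 → quotient 10, remainder 6
7 ÷ 6 → quotient 1, remainder 1
6 ÷ 1 → quotient 6, remainder 0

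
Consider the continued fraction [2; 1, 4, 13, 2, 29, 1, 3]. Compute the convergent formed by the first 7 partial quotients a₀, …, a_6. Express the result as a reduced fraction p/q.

Start with 1.
29 + 1/(1/1) = 29 + 1/1 = 30/1
2 + 1/(30/1) = 2 + 1/30 = 61/30
13 + 1/(61/30) = 13 + 30/61 = 823/61
4 + 1/(823/61) = 4 + 61/823 = 3353/823
1 + 1/(3353/823) = 1 + 823/3353 = 4176/3353
2 + 1/(4176/3353) = 2 + 3353/4176 = 11705/4176

11705/4176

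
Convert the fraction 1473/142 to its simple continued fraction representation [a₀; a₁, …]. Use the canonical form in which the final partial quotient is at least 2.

[10; 2, 1, 2, 8, 2]

1473 = 10·142 + 53, so a_0 = 10
142 = 2·53 + 36, so a_1 = 2
53 = 1·36 + 17, so a_2 = 1
36 = 2·17 + 2, so a_3 = 2
17 = 8·2 + 1, so a_4 = 8
2 = 2·1 + 0, so a_5 = 2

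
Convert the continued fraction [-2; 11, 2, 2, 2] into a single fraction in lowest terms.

a_0 = -2: -2/1
a_1 = 11: -21/11
a_2 = 2: -44/23
a_3 = 2: -109/57
a_4 = 2: -262/137

-262/137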